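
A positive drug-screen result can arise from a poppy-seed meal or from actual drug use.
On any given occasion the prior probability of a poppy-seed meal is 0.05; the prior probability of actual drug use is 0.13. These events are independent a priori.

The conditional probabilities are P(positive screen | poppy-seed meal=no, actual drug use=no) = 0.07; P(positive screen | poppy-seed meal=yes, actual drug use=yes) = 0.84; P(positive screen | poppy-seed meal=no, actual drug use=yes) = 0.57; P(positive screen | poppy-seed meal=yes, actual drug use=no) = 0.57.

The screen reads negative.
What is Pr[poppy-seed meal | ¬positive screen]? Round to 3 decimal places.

P(¬positive screen) = 0.93·0.95·0.87 + 0.43·0.95·0.13 + 0.43·0.05·0.87 + 0.16·0.05·0.13 = 0.768645 + 0.053105 + 0.018705 + 0.001040 = 0.841495
The poppy-seed meal-present share is 0.018705 + 0.001040 = 0.019745.
P(poppy-seed meal | ¬positive screen) = 0.019745 / 0.841495 ≈ 0.023

Pr[poppy-seed meal | ¬positive screen] ≈ 0.023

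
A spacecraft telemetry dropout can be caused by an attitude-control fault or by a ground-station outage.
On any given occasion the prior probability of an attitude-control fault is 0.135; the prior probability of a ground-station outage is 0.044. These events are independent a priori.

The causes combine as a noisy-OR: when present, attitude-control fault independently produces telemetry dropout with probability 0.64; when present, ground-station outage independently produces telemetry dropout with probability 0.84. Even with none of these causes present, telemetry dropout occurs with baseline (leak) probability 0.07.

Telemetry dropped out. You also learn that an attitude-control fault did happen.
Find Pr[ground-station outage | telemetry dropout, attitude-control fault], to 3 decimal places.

Under noisy-OR, P(telemetry dropout | causes) = 1 − (1−0.07)·∏(1−qᵢ) over the active causes.
Numerator (weight on configurations with ground-station outage): 0.946432×0.044 = 0.041643
The normalizing constant is 0.6652×0.956 + 0.946432×0.044 = 0.677574
Posterior = 0.041643 / 0.677574 ≈ 0.061

Pr[ground-station outage | telemetry dropout, attitude-control fault] ≈ 0.061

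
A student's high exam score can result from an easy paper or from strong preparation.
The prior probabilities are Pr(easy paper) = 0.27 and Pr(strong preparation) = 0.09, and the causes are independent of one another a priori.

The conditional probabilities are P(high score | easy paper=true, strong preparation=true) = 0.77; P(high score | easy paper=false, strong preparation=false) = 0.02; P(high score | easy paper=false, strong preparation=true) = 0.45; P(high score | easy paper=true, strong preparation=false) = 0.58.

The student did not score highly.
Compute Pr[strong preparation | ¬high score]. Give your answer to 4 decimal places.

Pr[strong preparation | ¬high score] ≈ 0.0524

P(¬high score) = 0.98*0.73*0.91 + 0.55*0.73*0.09 + 0.42*0.27*0.91 + 0.23*0.27*0.09 = 0.651014 + 0.036135 + 0.103194 + 0.005589 = 0.795932
Of this, 0.041724 comes from 0.036135 + 0.005589 (the strong preparation=true cases).
So P(strong preparation | ¬high score) = 0.041724/0.795932 ≈ 0.0524.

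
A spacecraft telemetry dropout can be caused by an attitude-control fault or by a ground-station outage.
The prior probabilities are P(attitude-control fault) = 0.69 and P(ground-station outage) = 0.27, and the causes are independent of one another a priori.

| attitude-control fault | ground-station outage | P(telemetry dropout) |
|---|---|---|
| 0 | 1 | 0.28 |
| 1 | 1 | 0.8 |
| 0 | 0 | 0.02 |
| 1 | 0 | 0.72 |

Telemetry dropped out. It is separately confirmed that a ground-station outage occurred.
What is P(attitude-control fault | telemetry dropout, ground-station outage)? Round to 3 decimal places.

P(attitude-control fault | telemetry dropout, ground-station outage) ≈ 0.864

P(telemetry dropout | ground-station outage) = 0.28×0.31 + 0.8×0.69 = 0.086800 + 0.552000 = 0.638800
The attitude-control fault-present share is 0.8×0.69 = 0.552000.
Hence the posterior is 0.552000/0.638800 ≈ 0.864.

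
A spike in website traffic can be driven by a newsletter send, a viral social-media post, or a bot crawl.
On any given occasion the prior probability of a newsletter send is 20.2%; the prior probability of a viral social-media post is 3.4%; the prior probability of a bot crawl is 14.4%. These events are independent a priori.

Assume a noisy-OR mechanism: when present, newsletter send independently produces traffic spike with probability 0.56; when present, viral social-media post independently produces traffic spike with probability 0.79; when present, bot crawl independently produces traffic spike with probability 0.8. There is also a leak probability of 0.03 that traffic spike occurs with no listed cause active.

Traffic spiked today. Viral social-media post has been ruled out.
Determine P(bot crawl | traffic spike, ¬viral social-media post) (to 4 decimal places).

P(bot crawl | traffic spike, ¬viral social-media post) ≈ 0.4992

Under noisy-OR, P(traffic spike | causes) = 1 − (1−0.03)·∏(1−qᵢ) over the active causes.
For the numerator, keep only bot crawl=true terms: 0.092619 + 0.026605 = 0.119224
Denominator P(traffic spike | ¬viral social-media post): 0.03*0.798*0.856 + 0.806*0.798*0.144 + 0.5732*0.202*0.856 + 0.91464*0.202*0.144 = 0.238830
P(bot crawl | traffic spike, ¬viral social-media post) = 0.119224/0.238830 ≈ 0.4992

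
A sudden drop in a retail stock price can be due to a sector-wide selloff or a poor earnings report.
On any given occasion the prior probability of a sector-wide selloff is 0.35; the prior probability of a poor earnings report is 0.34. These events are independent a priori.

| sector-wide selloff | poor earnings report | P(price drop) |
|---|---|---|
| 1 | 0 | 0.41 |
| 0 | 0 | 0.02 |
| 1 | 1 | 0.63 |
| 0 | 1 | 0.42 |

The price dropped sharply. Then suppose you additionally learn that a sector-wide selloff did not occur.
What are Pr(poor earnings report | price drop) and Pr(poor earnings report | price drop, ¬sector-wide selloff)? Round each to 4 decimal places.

Pr(poor earnings report | price drop) ≈ 0.6190; Pr(poor earnings report | price drop, ¬sector-wide selloff) ≈ 0.9154

For the numerator, keep only poor earnings report=true terms: 0.092820 + 0.074970 = 0.167790
Normalizer over all consistent configurations: 0.02·0.65·0.66 + 0.42·0.65·0.34 + 0.41·0.35·0.66 + 0.63·0.35·0.34 = 0.271080
Posterior = 0.167790 / 0.271080 ≈ 0.6190

Now also conditioning on sector-wide selloff≠true:
For the numerator, keep only poor earnings report=true terms: 0.42·0.34 = 0.142800
Normalizer over all consistent configurations: 0.02·0.66 + 0.42·0.34 = 0.156000
Posterior = 0.142800 / 0.156000 ≈ 0.9154
With sector-wide selloff excluded, poor earnings report must carry more of the explanatory weight for the price drop.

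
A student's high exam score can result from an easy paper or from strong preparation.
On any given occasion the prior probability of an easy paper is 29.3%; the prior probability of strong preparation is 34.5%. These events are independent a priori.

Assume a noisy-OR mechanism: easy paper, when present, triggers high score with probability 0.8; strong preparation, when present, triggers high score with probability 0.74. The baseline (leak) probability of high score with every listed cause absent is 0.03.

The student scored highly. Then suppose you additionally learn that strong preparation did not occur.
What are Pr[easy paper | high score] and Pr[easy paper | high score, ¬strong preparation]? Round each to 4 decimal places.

Pr[easy paper | high score] ≈ 0.5608; Pr[easy paper | high score, ¬strong preparation] ≈ 0.9176

Under noisy-OR, P(high score | causes) = 1 − (1−0.03)·∏(1−qᵢ) over the active causes.
Sum P(high score|·) weighted by the priors over the 4 (easy paper, strong preparation) configurations:
  P(high score) = 0.03×0.707×0.655 + 0.7478×0.707×0.345 + 0.806×0.293×0.655 + 0.94956×0.293×0.345
        = 0.013893 + 0.182400 + 0.154683 + 0.095986 = 0.446962
The terms with easy paper present sum to 0.250669, so
  P(easy paper | high score) = 0.250669 / 0.446962 ≈ 0.5608

Now condition on the additional information:
P(high score | ¬strong preparation) = 0.03*0.707 + 0.806*0.293 = 0.021210 + 0.236158 = 0.257368
Of this, 0.236158 comes from 0.806*0.293 (the easy paper=true cases).
So P(easy paper | high score, ¬strong preparation) = 0.236158/0.257368 ≈ 0.9176.
Ruling out strong preparation raises the posterior on easy paper — the flip side of explaining away.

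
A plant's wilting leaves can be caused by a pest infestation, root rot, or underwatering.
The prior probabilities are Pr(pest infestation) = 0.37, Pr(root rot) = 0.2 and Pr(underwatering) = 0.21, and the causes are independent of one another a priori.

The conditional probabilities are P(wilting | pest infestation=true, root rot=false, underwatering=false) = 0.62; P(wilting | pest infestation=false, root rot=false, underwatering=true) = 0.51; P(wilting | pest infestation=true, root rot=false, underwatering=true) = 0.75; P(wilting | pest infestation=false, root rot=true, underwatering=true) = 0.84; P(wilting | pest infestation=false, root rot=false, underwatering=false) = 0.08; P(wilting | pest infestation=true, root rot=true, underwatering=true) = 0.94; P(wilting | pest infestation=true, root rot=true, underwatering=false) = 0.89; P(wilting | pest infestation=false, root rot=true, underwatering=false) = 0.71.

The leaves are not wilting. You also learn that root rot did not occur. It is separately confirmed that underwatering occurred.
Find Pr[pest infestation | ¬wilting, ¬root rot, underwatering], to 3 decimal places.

Pr[pest infestation | ¬wilting, ¬root rot, underwatering] ≈ 0.231

P(¬wilting | ¬root rot, underwatering) = 0.49*0.63 + 0.25*0.37 = 0.308700 + 0.092500 = 0.401200
Restricting to configurations with pest infestation present: 0.25*0.37 = 0.092500.
P(pest infestation | ¬wilting, ¬root rot, underwatering) = 0.092500 / 0.401200 ≈ 0.231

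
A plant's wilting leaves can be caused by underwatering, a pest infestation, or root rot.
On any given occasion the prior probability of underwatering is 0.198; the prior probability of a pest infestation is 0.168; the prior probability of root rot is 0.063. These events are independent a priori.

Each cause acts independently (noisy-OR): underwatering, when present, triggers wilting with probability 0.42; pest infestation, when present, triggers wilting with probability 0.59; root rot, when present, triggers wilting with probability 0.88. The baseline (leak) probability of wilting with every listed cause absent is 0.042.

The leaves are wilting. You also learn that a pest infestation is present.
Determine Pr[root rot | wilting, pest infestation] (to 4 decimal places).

Pr[root rot | wilting, pest infestation] ≈ 0.0914

Under noisy-OR, P(wilting | causes) = 1 − (1−0.042)·∏(1−qᵢ) over the active causes.
Sum P(wilting|·) weighted by the priors over the 4 (underwatering, root rot) configurations:
  P(wilting | pest infestation) = 0.60722*0.802*0.937 + 0.952866*0.802*0.063 + 0.772188*0.198*0.937 + 0.972663*0.198*0.063
        = 0.456310 + 0.048145 + 0.143261 + 0.012133 = 0.659849
Keeping only the root rot-present terms gives 0.060278, so
  P(root rot | wilting, pest infestation) = 0.060278 / 0.659849 ≈ 0.0914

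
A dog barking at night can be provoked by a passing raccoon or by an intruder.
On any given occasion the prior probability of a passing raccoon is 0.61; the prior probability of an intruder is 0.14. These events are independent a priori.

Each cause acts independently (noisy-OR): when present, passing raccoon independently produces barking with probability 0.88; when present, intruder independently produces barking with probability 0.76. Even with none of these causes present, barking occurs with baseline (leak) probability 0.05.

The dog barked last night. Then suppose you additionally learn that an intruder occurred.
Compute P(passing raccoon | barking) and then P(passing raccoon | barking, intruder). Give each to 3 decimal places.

Under noisy-OR, P(barking | causes) = 1 − (1−0.05)·∏(1−qᵢ) over the active causes.
Numerator (weight on configurations with passing raccoon): 0.464796 + 0.083063 = 0.547859
Normalizer over all consistent configurations: 0.05×0.39×0.86 + 0.772×0.39×0.14 + 0.886×0.61×0.86 + 0.97264×0.61×0.14 = 0.606780
Posterior = 0.547859 / 0.606780 ≈ 0.903

Now also conditioning on intruder=true:
Weight on passing raccoon=true, given the evidence: 0.97264*0.61 = 0.593310
Normalizer over all consistent configurations: 0.772*0.39 + 0.97264*0.61 = 0.894390
Posterior = 0.593310 / 0.894390 ≈ 0.663
The drop from 0.903 to 0.663 is the explaining-away (discounting) effect.

P(passing raccoon | barking) ≈ 0.903; P(passing raccoon | barking, intruder) ≈ 0.663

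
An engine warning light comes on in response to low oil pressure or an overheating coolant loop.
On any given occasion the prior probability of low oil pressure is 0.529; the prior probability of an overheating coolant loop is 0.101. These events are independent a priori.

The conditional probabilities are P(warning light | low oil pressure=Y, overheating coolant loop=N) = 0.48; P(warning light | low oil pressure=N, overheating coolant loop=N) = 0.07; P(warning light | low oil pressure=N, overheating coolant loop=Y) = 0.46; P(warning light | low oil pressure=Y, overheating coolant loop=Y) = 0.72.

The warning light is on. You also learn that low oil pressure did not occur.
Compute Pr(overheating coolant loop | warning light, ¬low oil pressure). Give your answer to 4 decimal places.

Pr(overheating coolant loop | warning light, ¬low oil pressure) ≈ 0.4247

P(warning light | ¬low oil pressure) = 0.07*0.899 + 0.46*0.101 = 0.062930 + 0.046460 = 0.109390
Of this, 0.046460 comes from 0.46*0.101 (the overheating coolant loop=true cases).
P(overheating coolant loop | warning light, ¬low oil pressure) = 0.046460 / 0.109390 ≈ 0.4247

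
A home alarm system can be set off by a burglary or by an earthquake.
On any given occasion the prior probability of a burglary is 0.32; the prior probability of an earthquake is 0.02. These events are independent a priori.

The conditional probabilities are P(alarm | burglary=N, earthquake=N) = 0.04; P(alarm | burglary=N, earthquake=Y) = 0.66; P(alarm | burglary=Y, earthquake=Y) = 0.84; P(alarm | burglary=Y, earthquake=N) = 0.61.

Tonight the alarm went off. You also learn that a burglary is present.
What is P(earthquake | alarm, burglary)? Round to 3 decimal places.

P(earthquake | alarm, burglary) ≈ 0.027

P(alarm | burglary) = 0.61*0.98 + 0.84*0.02 = 0.597800 + 0.016800 = 0.614600
Restricting to configurations with earthquake present: 0.84*0.02 = 0.016800.
P(earthquake | alarm, burglary) = 0.016800 / 0.614600 ≈ 0.027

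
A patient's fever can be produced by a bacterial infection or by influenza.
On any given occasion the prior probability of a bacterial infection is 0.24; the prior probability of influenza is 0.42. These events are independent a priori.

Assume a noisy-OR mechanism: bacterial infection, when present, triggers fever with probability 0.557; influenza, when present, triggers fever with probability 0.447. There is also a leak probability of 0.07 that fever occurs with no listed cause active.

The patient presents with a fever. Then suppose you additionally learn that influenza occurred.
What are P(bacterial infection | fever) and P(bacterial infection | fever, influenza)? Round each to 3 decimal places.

P(bacterial infection | fever) ≈ 0.462; P(bacterial infection | fever, influenza) ≈ 0.334

Under noisy-OR, P(fever | causes) = 1 − (1−0.07)·∏(1−qᵢ) over the active causes.
Enumerate the 4 (bacterial infection, influenza) configurations and weight by the priors:
  P(fever) = 0.07*0.76*0.58 + 0.48571*0.76*0.42 + 0.58801*0.24*0.58 + 0.77217*0.24*0.42
        = 0.030856 + 0.155039 + 0.081851 + 0.077835 = 0.345581
The terms with bacterial infection present sum to 0.159686, so
  P(bacterial infection | fever) = 0.159686 / 0.345581 ≈ 0.462

Now also conditioning on influenza=true:
Enumerate both values of bacterial infection and weight by the priors:
  P(fever | influenza) = 0.48571·0.76 + 0.77217·0.24
        = 0.369140 + 0.185321 = 0.554461
Configurations with bacterial infection contribute 0.185321, so
  P(bacterial infection | fever, influenza) = 0.185321 / 0.554461 ≈ 0.334
This is intercausal reasoning (explaining away): once influenza accounts for the fever, bacterial infection becomes less likely.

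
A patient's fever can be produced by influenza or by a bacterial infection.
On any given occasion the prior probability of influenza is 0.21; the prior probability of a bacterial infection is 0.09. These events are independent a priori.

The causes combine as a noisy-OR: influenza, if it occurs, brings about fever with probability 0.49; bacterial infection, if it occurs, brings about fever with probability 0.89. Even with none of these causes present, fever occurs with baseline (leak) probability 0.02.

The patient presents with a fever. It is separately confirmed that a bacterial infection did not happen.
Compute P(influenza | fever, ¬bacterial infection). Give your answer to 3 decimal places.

Under noisy-OR, P(fever | causes) = 1 − (1−0.02)·∏(1−qᵢ) over the active causes.
Sum P(fever|·) weighted by the priors over both values of influenza:
  P(fever | ¬bacterial infection) = 0.02·0.79 + 0.5002·0.21
        = 0.015800 + 0.105042 = 0.120842
The terms with influenza present sum to 0.105042, so
  P(influenza | fever, ¬bacterial infection) = 0.105042 / 0.120842 ≈ 0.869

P(influenza | fever, ¬bacterial infection) ≈ 0.869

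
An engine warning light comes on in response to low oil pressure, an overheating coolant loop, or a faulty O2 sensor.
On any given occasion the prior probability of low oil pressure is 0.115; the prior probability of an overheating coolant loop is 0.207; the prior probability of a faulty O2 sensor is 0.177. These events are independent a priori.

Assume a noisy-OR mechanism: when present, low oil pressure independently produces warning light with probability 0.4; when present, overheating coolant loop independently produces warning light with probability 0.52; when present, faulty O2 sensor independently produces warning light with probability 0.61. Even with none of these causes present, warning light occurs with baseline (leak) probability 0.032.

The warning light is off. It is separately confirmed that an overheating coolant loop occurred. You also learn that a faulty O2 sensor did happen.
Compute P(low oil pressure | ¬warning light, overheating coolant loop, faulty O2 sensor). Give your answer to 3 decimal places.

P(low oil pressure | ¬warning light, overheating coolant loop, faulty O2 sensor) ≈ 0.072

Under noisy-OR, P(warning light | causes) = 1 − (1−0.032)·∏(1−qᵢ) over the active causes.
P(¬warning light | overheating coolant loop, faulty O2 sensor) = 0.18121·0.885 + 0.108726·0.115 = 0.160371 + 0.012503 = 0.172874
Of this, 0.012503 comes from 0.108726·0.115 (the low oil pressure=true cases).
Hence the posterior is 0.012503/0.172874 ≈ 0.072.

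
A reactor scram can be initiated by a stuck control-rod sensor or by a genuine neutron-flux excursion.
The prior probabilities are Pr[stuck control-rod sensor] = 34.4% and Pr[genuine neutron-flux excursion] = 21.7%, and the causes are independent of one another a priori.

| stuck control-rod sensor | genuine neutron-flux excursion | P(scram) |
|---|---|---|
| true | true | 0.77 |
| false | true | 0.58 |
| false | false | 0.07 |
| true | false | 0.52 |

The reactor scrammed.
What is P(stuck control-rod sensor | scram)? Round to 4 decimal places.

Numerator (weight on configurations with stuck control-rod sensor): 0.140063 + 0.057479 = 0.197542
The normalizing constant is 0.07*0.656*0.783 + 0.58*0.656*0.217 + 0.52*0.344*0.783 + 0.77*0.344*0.217 = 0.316061
Posterior = 0.197542 / 0.316061 ≈ 0.6250

P(stuck control-rod sensor | scram) ≈ 0.6250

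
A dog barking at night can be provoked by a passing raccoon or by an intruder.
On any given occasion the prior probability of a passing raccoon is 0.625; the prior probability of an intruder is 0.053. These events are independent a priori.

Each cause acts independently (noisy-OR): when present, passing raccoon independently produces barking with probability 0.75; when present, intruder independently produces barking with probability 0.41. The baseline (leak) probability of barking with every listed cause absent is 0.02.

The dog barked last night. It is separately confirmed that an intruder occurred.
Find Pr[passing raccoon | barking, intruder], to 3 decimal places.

Under noisy-OR, P(barking | causes) = 1 − (1−0.02)·∏(1−qᵢ) over the active causes.
Sum P(barking|·) weighted by the priors over both values of passing raccoon:
  P(barking | intruder) = 0.4218·0.375 + 0.85545·0.625
        = 0.158175 + 0.534656 = 0.692831
The terms with passing raccoon present sum to 0.534656, so
  P(passing raccoon | barking, intruder) = 0.534656 / 0.692831 ≈ 0.772

Pr[passing raccoon | barking, intruder] ≈ 0.772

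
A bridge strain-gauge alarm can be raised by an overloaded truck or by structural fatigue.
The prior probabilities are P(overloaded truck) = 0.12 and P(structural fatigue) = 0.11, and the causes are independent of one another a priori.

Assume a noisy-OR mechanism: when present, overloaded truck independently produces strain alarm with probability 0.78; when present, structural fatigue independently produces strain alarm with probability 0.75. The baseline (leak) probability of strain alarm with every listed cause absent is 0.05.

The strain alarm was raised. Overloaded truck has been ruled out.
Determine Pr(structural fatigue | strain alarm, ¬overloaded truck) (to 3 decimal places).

Pr(structural fatigue | strain alarm, ¬overloaded truck) ≈ 0.653

Under noisy-OR, P(strain alarm | causes) = 1 − (1−0.05)·∏(1−qᵢ) over the active causes.
For the numerator, keep only structural fatigue=true terms: 0.7625×0.11 = 0.083875
The normalizing constant is 0.05×0.89 + 0.7625×0.11 = 0.128375
Posterior = 0.083875 / 0.128375 ≈ 0.653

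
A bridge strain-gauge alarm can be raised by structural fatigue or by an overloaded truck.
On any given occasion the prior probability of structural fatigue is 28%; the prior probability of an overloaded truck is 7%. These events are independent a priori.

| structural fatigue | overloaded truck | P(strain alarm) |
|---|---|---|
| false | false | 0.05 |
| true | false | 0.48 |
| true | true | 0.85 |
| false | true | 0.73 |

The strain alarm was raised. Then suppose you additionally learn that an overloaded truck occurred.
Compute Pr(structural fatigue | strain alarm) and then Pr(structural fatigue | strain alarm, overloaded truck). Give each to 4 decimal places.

P(strain alarm) = 0.05*0.72*0.93 + 0.73*0.72*0.07 + 0.48*0.28*0.93 + 0.85*0.28*0.07 = 0.033480 + 0.036792 + 0.124992 + 0.016660 = 0.211924
Of this, 0.141652 comes from 0.124992 + 0.016660 (the structural fatigue=true cases).
Hence the posterior is 0.141652/0.211924 ≈ 0.6684.

Now condition on the additional information:
P(strain alarm | overloaded truck) = 0.73×0.72 + 0.85×0.28 = 0.525600 + 0.238000 = 0.763600
Of this, 0.238000 comes from 0.85×0.28 (the structural fatigue=true cases).
P(structural fatigue | strain alarm, overloaded truck) = 0.238000 / 0.763600 ≈ 0.3117
The drop from 0.6684 to 0.3117 is the explaining-away (discounting) effect.

Pr(structural fatigue | strain alarm) ≈ 0.6684; Pr(structural fatigue | strain alarm, overloaded truck) ≈ 0.3117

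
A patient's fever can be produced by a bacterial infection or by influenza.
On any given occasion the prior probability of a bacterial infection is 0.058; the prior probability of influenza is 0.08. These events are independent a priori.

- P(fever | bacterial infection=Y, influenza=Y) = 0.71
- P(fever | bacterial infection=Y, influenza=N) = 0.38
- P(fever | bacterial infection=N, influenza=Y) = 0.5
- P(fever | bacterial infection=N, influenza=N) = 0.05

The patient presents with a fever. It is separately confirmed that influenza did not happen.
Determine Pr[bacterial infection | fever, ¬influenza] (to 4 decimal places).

Pr[bacterial infection | fever, ¬influenza] ≈ 0.3188

Enumerate both values of bacterial infection and weight by the priors:
  P(fever | ¬influenza) = 0.05*0.942 + 0.38*0.058
        = 0.047100 + 0.022040 = 0.069140
Configurations with bacterial infection contribute 0.022040, so
  P(bacterial infection | fever, ¬influenza) = 0.022040 / 0.069140 ≈ 0.3188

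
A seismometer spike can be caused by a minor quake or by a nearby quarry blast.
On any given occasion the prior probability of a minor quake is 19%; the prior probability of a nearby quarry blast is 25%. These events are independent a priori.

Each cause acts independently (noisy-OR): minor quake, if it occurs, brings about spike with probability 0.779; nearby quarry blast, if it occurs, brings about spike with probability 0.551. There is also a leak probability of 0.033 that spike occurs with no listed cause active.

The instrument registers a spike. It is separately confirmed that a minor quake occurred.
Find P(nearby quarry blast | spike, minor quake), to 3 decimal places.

Under noisy-OR, P(spike | causes) = 1 − (1−0.033)·∏(1−qᵢ) over the active causes.
Enumerate both values of nearby quarry blast and weight by the priors:
  P(spike | minor quake) = 0.786293*0.75 + 0.904046*0.25
        = 0.589720 + 0.226012 = 0.815732
Keeping only the nearby quarry blast-present terms gives 0.226012, so
  P(nearby quarry blast | spike, minor quake) = 0.226012 / 0.815732 ≈ 0.277

P(nearby quarry blast | spike, minor quake) ≈ 0.277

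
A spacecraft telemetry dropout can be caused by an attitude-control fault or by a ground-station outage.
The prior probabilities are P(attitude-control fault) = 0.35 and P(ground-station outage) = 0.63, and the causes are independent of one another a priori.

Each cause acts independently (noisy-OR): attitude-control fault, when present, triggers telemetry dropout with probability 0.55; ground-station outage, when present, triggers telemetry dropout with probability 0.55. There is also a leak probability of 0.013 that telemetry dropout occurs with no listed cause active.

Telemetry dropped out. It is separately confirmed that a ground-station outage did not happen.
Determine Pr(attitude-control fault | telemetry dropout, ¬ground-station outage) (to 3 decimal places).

Under noisy-OR, P(telemetry dropout | causes) = 1 − (1−0.013)·∏(1−qᵢ) over the active causes.
P(telemetry dropout | ¬ground-station outage) = 0.013*0.65 + 0.55585*0.35 = 0.008450 + 0.194547 = 0.202997
Of this, 0.194547 comes from 0.55585*0.35 (the attitude-control fault=true cases).
So P(attitude-control fault | telemetry dropout, ¬ground-station outage) = 0.194547/0.202997 ≈ 0.958.

Pr(attitude-control fault | telemetry dropout, ¬ground-station outage) ≈ 0.958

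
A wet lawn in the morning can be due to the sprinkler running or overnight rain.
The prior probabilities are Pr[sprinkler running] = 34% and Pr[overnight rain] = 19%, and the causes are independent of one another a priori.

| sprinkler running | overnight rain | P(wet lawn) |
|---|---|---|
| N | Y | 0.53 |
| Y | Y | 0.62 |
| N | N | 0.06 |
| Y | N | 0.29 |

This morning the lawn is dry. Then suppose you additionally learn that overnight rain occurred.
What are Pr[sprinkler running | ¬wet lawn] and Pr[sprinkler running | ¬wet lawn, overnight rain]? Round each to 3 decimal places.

Pr[sprinkler running | ¬wet lawn] ≈ 0.282; Pr[sprinkler running | ¬wet lawn, overnight rain] ≈ 0.294

Sum P(¬wet lawn|·) weighted by the priors over the 4 (sprinkler running, overnight rain) configurations:
  P(¬wet lawn) = 0.94×0.66×0.81 + 0.47×0.66×0.19 + 0.71×0.34×0.81 + 0.38×0.34×0.19
        = 0.502524 + 0.058938 + 0.195534 + 0.024548 = 0.781544
Configurations with sprinkler running contribute 0.220082, so
  P(sprinkler running | ¬wet lawn) = 0.220082 / 0.781544 ≈ 0.282

Now also conditioning on overnight rain=true:
P(¬wet lawn | overnight rain) = 0.47·0.66 + 0.38·0.34 = 0.310200 + 0.129200 = 0.439400
Of this, 0.129200 comes from 0.38·0.34 (the sprinkler running=true cases).
So P(sprinkler running | ¬wet lawn, overnight rain) = 0.129200/0.439400 ≈ 0.294.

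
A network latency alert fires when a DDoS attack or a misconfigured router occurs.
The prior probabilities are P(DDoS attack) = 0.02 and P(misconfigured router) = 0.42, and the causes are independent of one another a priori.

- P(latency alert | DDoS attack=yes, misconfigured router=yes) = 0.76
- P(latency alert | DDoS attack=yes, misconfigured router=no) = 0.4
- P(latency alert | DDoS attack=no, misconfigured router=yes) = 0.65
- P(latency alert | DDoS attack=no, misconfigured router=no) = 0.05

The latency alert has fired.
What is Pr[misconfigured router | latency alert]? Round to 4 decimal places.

Pr[misconfigured router | latency alert] ≈ 0.8923

Sum P(latency alert|·) weighted by the priors over the 4 (DDoS attack, misconfigured router) configurations:
  P(latency alert) = 0.05·0.98·0.58 + 0.65·0.98·0.42 + 0.4·0.02·0.58 + 0.76·0.02·0.42
        = 0.028420 + 0.267540 + 0.004640 + 0.006384 = 0.306984
Keeping only the misconfigured router-present terms gives 0.273924, so
  P(misconfigured router | latency alert) = 0.273924 / 0.306984 ≈ 0.8923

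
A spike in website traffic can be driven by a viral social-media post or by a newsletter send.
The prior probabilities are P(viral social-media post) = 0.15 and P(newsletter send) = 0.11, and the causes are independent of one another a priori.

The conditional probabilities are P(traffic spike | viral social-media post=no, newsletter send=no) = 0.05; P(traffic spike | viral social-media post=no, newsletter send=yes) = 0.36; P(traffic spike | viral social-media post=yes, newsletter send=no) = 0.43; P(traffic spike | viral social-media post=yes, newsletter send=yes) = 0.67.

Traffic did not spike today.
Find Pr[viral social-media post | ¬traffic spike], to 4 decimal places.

By total probability over the 4 (viral social-media post, newsletter send) configurations:
  P(¬traffic spike) = 0.95·0.85·0.89 + 0.64·0.85·0.11 + 0.57·0.15·0.89 + 0.33·0.15·0.11
        = 0.718675 + 0.059840 + 0.076095 + 0.005445 = 0.860055
Keeping only the viral social-media post-present terms gives 0.081540, so
  P(viral social-media post | ¬traffic spike) = 0.081540 / 0.860055 ≈ 0.0948

Pr[viral social-media post | ¬traffic spike] ≈ 0.0948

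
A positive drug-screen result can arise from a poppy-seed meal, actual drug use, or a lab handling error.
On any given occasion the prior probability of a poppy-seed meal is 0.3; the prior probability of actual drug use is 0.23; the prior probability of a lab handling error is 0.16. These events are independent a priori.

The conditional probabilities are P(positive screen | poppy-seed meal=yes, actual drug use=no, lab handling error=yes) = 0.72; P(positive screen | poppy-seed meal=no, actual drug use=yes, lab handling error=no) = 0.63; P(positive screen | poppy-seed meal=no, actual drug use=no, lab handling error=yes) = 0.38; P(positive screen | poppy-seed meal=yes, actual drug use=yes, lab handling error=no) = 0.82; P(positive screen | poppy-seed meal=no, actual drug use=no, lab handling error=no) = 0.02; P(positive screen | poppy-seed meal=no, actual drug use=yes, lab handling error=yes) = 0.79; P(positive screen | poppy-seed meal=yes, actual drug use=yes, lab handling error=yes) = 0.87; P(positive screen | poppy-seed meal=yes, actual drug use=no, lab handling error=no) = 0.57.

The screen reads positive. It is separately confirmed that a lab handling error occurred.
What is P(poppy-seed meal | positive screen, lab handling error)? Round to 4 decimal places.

P(poppy-seed meal | positive screen, lab handling error) ≈ 0.4054

Weight on poppy-seed meal=true, given the evidence: 0.166320 + 0.060030 = 0.226350
Normalizer over all consistent configurations: 0.38·0.7·0.77 + 0.79·0.7·0.23 + 0.72·0.3·0.77 + 0.87·0.3·0.23 = 0.558360
Posterior = 0.226350 / 0.558360 ≈ 0.4054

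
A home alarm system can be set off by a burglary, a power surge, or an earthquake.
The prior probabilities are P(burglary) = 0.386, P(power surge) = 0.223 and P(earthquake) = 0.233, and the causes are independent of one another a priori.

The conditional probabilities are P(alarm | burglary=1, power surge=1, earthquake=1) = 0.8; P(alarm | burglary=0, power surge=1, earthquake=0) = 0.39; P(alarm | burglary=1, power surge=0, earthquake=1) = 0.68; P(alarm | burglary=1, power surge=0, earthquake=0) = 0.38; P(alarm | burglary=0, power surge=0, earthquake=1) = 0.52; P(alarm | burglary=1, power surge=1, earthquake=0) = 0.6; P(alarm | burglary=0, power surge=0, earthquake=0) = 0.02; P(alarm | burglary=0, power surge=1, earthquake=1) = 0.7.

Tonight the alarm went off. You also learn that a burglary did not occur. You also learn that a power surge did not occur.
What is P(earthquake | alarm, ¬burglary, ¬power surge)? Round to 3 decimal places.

By total probability over both values of earthquake:
  P(alarm | ¬burglary, ¬power surge) = 0.02×0.767 + 0.52×0.233
        = 0.015340 + 0.121160 = 0.136500
The terms with earthquake present sum to 0.121160, so
  P(earthquake | alarm, ¬burglary, ¬power surge) = 0.121160 / 0.136500 ≈ 0.888

P(earthquake | alarm, ¬burglary, ¬power surge) ≈ 0.888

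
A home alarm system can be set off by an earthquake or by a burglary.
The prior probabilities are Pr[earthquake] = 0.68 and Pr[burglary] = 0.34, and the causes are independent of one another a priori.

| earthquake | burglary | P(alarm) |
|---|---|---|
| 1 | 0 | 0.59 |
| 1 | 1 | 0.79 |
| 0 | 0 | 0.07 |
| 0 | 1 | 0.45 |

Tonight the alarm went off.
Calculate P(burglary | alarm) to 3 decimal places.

Enumerate the 4 (earthquake, burglary) configurations and weight by the priors:
  P(alarm) = 0.07·0.32·0.66 + 0.45·0.32·0.34 + 0.59·0.68·0.66 + 0.79·0.68·0.34
        = 0.014784 + 0.048960 + 0.264792 + 0.182648 = 0.511184
Configurations with burglary contribute 0.231608, so
  P(burglary | alarm) = 0.231608 / 0.511184 ≈ 0.453

P(burglary | alarm) ≈ 0.453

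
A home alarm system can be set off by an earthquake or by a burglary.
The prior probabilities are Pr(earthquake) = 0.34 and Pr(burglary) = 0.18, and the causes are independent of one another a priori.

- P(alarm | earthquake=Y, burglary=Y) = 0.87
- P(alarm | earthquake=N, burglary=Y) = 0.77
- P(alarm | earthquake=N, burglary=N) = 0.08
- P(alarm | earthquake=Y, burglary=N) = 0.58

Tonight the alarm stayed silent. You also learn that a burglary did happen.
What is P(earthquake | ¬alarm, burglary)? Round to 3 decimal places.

Sum P(¬alarm|·) weighted by the priors over both values of earthquake:
  P(¬alarm | burglary) = 0.23*0.66 + 0.13*0.34
        = 0.151800 + 0.044200 = 0.196000
Configurations with earthquake contribute 0.044200, so
  P(earthquake | ¬alarm, burglary) = 0.044200 / 0.196000 ≈ 0.226

P(earthquake | ¬alarm, burglary) ≈ 0.226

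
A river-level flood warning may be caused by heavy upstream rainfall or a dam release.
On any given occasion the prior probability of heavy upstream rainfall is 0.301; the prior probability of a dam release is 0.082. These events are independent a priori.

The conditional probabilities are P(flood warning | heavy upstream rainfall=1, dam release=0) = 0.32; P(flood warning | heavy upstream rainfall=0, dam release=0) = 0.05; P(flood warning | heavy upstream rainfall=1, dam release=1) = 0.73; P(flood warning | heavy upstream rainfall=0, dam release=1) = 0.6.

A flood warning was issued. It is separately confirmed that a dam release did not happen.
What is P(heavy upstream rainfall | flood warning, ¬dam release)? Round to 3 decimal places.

P(heavy upstream rainfall | flood warning, ¬dam release) ≈ 0.734

P(flood warning | ¬dam release) = 0.05*0.699 + 0.32*0.301 = 0.034950 + 0.096320 = 0.131270
Of this, 0.096320 comes from 0.32*0.301 (the heavy upstream rainfall=true cases).
P(heavy upstream rainfall | flood warning, ¬dam release) = 0.096320 / 0.131270 ≈ 0.734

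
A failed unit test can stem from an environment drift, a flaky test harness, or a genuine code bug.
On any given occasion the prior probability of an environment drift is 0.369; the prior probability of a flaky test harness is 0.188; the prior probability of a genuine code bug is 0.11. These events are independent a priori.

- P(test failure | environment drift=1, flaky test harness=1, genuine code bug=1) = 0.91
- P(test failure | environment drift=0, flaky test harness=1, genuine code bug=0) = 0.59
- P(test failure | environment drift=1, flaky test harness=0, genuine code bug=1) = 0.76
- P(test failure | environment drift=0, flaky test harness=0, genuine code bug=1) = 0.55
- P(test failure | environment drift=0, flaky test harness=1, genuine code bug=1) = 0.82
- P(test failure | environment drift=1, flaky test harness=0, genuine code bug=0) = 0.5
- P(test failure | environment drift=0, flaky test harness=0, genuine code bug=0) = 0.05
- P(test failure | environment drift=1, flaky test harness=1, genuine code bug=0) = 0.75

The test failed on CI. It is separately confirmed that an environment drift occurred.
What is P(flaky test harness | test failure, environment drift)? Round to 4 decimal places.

P(test failure | environment drift) = 0.5×0.812×0.89 + 0.76×0.812×0.11 + 0.75×0.188×0.89 + 0.91×0.188×0.11 = 0.361340 + 0.067883 + 0.125490 + 0.018819 = 0.573532
Restricting to configurations with flaky test harness present: 0.125490 + 0.018819 = 0.144309.
So P(flaky test harness | test failure, environment drift) = 0.144309/0.573532 ≈ 0.2516.

P(flaky test harness | test failure, environment drift) ≈ 0.2516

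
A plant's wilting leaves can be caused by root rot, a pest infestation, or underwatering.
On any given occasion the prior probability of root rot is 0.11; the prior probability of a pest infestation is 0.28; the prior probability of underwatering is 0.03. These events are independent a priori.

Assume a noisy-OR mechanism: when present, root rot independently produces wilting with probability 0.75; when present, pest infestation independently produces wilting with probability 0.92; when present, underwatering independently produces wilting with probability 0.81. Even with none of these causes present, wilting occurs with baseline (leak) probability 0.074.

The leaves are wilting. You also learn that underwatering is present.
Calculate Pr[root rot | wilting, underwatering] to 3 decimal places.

Pr[root rot | wilting, underwatering] ≈ 0.121

Under noisy-OR, P(wilting | causes) = 1 − (1−0.074)·∏(1−qᵢ) over the active causes.
Weight on root rot=true, given the evidence: 0.075716 + 0.030692 = 0.106408
The normalizing constant is 0.82406*0.89*0.72 + 0.985925*0.89*0.28 + 0.956015*0.11*0.72 + 0.996481*0.11*0.28 = 0.880159
P(root rot | wilting, underwatering) = 0.106408/0.880159 ≈ 0.121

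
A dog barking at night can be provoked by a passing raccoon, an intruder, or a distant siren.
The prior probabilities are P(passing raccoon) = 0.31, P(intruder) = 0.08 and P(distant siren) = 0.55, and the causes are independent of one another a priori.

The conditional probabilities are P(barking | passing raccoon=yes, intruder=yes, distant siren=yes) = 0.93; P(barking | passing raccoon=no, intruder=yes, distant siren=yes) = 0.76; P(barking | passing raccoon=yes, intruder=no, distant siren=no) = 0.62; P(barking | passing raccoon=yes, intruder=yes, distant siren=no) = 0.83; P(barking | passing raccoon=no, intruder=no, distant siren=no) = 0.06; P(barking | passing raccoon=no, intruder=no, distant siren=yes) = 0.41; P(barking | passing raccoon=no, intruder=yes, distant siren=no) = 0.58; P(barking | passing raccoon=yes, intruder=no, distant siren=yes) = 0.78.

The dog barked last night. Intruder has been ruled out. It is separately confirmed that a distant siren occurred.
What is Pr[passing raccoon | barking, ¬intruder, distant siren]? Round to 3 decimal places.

P(barking | ¬intruder, distant siren) = 0.41×0.69 + 0.78×0.31 = 0.282900 + 0.241800 = 0.524700
Of this, 0.241800 comes from 0.78×0.31 (the passing raccoon=true cases).
So P(passing raccoon | barking, ¬intruder, distant siren) = 0.241800/0.524700 ≈ 0.461.

Pr[passing raccoon | barking, ¬intruder, distant siren] ≈ 0.461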